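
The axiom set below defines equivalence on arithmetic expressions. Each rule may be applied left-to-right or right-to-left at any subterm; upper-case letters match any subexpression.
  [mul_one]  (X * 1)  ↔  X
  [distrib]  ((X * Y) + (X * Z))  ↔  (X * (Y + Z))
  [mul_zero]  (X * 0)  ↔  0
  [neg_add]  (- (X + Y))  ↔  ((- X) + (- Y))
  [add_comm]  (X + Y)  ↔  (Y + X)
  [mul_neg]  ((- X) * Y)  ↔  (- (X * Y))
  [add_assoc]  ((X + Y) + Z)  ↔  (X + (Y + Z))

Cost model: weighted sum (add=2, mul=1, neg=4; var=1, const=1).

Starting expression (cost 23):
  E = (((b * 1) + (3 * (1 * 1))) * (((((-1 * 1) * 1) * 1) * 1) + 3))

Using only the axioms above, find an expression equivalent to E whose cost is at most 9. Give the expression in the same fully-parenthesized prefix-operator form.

1. [mul_one →] (-1 * 1)  →  -1;  E = (((b * 1) + (3 * (1 * 1))) * ((((-1 * 1) * 1) * 1) + 3))
2. [mul_one →] (1 * 1)  →  1;  E = (((b * 1) + (3 * 1)) * ((((-1 * 1) * 1) * 1) + 3))
3. [mul_one →] (((-1 * 1) * 1) * 1)  →  ((-1 * 1) * 1);  E = (((b * 1) + (3 * 1)) * (((-1 * 1) * 1) + 3))
4. [mul_one →] (3 * 1)  →  3;  E = (((b * 1) + 3) * (((-1 * 1) * 1) + 3))
5. [mul_one →] (b * 1)  →  b;  E = ((b + 3) * (((-1 * 1) * 1) + 3))
6. [mul_one →] (-1 * 1)  →  -1;  E = ((b + 3) * ((-1 * 1) + 3))
7. [mul_one →] (-1 * 1)  →  -1;  cost 9 ≤ 9, done

((b + 3) * (-1 + 3))   [cost 9]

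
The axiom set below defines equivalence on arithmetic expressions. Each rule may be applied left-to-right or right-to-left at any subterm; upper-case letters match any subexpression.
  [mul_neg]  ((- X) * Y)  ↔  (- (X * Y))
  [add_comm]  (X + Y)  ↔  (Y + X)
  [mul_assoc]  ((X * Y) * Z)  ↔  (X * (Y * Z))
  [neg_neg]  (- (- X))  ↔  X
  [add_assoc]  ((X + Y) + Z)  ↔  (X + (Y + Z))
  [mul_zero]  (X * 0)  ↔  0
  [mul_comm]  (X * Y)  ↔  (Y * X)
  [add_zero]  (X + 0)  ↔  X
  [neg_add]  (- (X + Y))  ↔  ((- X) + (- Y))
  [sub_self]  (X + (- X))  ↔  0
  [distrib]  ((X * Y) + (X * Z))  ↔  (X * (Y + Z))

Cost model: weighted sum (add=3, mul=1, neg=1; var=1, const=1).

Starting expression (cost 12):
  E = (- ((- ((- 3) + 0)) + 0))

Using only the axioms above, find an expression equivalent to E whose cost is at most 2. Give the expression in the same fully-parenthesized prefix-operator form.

(- 3)   [cost 2]

(1) ((- 3) + 0)  =[add_zero →]=  (- 3)    ⊢ (- ((- (- 3)) + 0))
(2) (- (- 3))  =[neg_neg →]=  3    ⊢ (- (3 + 0))
(3) (3 + 0)  =[add_zero →]=  3    ⊢ cost 2, within 2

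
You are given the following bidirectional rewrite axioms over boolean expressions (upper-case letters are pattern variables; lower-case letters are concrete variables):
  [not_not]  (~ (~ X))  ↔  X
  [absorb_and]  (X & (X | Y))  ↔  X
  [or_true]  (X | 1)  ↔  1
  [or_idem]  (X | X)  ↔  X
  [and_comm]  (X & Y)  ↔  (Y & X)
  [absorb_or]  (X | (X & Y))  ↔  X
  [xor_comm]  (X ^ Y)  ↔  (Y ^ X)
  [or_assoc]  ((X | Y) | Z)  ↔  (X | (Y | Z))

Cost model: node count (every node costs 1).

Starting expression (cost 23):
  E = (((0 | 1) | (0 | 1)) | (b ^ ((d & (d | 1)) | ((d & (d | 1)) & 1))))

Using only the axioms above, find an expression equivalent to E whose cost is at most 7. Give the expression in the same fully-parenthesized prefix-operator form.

1. [or_idem →] ((0 | 1) | (0 | 1))  →  (0 | 1);  E = ((0 | 1) | (b ^ ((d & (d | 1)) | ((d & (d | 1)) & 1))))
2. [absorb_or →] ((d & (d | 1)) | ((d & (d | 1)) & 1))  →  (d & (d | 1));  E = ((0 | 1) | (b ^ (d & (d | 1))))
3. [absorb_and →] (d & (d | 1))  →  d;  cost 7 ≤ 7, done

((0 | 1) | (b ^ d))   [cost 7]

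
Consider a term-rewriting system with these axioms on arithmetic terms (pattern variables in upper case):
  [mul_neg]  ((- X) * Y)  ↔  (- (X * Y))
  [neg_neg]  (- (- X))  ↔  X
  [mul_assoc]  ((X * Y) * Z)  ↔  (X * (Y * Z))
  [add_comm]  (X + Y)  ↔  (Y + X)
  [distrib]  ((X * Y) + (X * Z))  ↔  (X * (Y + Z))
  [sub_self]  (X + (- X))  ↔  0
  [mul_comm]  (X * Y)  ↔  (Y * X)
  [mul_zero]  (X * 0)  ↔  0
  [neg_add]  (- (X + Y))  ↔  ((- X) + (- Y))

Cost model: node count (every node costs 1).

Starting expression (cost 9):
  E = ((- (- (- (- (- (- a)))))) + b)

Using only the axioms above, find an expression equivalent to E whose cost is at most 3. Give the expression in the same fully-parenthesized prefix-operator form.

step 1: neg_neg (→) rewrites (- (- (- a))) into (- a), now ((- (- (- (- a)))) + b)
step 2: neg_neg (→) rewrites (- (- a)) into a, now ((- (- a)) + b)
step 3: neg_neg (→) rewrites (- (- a)) into a, reaching cost 3 (bound 3)

(a + b)   [cost 3]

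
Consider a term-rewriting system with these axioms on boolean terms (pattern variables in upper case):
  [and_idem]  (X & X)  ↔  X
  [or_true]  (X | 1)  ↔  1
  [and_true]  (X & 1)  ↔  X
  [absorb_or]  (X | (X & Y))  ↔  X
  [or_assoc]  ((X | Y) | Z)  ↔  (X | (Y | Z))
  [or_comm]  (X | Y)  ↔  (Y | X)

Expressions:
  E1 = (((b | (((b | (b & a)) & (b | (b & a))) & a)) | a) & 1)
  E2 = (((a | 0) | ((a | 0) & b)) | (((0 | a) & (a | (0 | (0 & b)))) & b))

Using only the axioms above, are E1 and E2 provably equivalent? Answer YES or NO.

NO

Every axiom is a valid identity, so a rewrite proof would force E1 and E2 to agree under every assignment.
At a=0, b=1: E1 = 1 but E2 = 0; they differ, so no derivation exists.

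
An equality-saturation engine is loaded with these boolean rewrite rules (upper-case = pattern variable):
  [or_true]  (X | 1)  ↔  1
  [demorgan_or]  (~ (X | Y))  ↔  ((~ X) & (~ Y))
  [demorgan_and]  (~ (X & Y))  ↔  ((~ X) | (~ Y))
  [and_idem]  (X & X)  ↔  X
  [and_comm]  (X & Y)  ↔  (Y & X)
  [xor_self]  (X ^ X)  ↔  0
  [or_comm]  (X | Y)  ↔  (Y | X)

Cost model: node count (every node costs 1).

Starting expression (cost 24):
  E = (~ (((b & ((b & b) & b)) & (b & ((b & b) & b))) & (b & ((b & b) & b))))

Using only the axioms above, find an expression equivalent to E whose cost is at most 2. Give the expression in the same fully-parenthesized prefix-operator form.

step 1: and_idem (→) rewrites ((b & ((b & b) & b)) & (b & ((b & b) & b))) into (b & ((b & b) & b)), now (~ ((b & ((b & b) & b)) & (b & ((b & b) & b))))
step 2: and_idem (→) rewrites (b & b) into b, now (~ ((b & ((b & b) & b)) & (b & (b & b))))
step 3: and_comm (→) rewrites ((b & b) & b) into (b & (b & b)), now (~ ((b & (b & (b & b))) & (b & (b & b))))
step 4: and_idem (→) rewrites (b & b) into b, now (~ ((b & (b & b)) & (b & (b & b))))
step 5: and_idem (→) rewrites (b & b) into b, now (~ ((b & b) & (b & (b & b))))
step 6: and_comm (→) rewrites ((b & b) & (b & (b & b))) into ((b & (b & b)) & (b & b)), now (~ ((b & (b & b)) & (b & b)))
step 7: and_idem (→) rewrites (b & b) into b, now (~ ((b & b) & (b & b)))
step 8: and_idem (→) rewrites (b & b) into b, now (~ (b & (b & b)))
step 9: and_idem (→) rewrites (b & b) into b, now (~ (b & b))
step 10: and_idem (→) rewrites (b & b) into b, reaching cost 2 (bound 2)

(~ b)   [cost 2]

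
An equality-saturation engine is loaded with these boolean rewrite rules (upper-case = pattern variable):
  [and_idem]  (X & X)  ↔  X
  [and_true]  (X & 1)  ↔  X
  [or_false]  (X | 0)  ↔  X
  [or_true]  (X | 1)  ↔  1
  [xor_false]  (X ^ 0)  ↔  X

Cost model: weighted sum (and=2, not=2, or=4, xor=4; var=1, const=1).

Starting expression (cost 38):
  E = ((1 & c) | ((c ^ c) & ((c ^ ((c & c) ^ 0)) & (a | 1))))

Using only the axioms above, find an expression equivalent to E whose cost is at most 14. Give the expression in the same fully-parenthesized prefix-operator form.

step 1: xor_false (→) rewrites ((c & c) ^ 0) into (c & c), now ((1 & c) | ((c ^ c) & ((c ^ (c & c)) & (a | 1))))
step 2: or_true (→) rewrites (a | 1) into 1, now ((1 & c) | ((c ^ c) & ((c ^ (c & c)) & 1)))
step 3: and_true (→) rewrites ((c ^ (c & c)) & 1) into (c ^ (c & c)), now ((1 & c) | ((c ^ c) & (c ^ (c & c))))
step 4: and_idem (→) rewrites (c & c) into c, now ((1 & c) | ((c ^ c) & (c ^ c)))
step 5: and_idem (→) rewrites ((c ^ c) & (c ^ c)) into (c ^ c), reaching cost 14 (bound 14)

((1 & c) | (c ^ c))   [cost 14]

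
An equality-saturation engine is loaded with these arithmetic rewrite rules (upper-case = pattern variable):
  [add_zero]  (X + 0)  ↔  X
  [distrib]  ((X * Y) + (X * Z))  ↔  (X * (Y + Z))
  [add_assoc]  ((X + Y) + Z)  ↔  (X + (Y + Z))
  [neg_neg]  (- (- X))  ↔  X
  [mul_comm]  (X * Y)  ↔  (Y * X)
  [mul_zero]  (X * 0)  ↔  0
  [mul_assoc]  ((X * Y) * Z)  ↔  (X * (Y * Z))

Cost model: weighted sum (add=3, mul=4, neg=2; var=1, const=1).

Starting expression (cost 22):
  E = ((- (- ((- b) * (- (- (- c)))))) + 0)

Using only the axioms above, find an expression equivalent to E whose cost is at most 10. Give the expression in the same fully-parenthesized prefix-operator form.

step 1: add_zero (→) rewrites ((- (- ((- b) * (- (- (- c)))))) + 0) into (- (- ((- b) * (- (- (- c))))))
step 2: neg_neg (→) rewrites (- (- ((- b) * (- (- (- c)))))) into ((- b) * (- (- (- c))))
step 3: neg_neg (→) rewrites (- (- c)) into c, reaching cost 10 (bound 10)

((- b) * (- c))   [cost 10]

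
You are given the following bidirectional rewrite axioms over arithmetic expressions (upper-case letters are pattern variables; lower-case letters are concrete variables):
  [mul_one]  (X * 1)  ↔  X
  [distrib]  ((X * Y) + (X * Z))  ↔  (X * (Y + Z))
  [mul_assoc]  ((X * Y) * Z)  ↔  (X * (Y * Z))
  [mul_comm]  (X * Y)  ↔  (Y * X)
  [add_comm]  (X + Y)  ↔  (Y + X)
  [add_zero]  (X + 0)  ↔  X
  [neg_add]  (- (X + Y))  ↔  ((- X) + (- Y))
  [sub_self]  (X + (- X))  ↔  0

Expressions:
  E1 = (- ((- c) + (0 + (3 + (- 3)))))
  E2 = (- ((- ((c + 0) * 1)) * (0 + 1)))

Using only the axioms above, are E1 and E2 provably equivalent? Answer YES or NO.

YES

1. [sub_self →] (3 + (- 3))  →  0;  E1 = (- ((- c) + (0 + 0)))
2. [add_zero →] (0 + 0)  →  0;  E1 = (- ((- c) + 0))
3. [add_zero →] ((- c) + 0)  →  (- c);  E1 = (- (- c))
4. [mul_one ←] c  →  (c * 1);  E1 = (- (- (c * 1)))
5. [mul_one ←] (- (c * 1))  →  ((- (c * 1)) * 1);  E1 = (- ((- (c * 1)) * 1))
6. [add_zero ←] 1  →  (1 + 0);  E1 = (- ((- (c * 1)) * (1 + 0)))
7. [add_comm →] (1 + 0)  →  (0 + 1);  E1 = (- ((- (c * 1)) * (0 + 1)))
8. [add_zero ←] c  →  (c + 0);  this is E2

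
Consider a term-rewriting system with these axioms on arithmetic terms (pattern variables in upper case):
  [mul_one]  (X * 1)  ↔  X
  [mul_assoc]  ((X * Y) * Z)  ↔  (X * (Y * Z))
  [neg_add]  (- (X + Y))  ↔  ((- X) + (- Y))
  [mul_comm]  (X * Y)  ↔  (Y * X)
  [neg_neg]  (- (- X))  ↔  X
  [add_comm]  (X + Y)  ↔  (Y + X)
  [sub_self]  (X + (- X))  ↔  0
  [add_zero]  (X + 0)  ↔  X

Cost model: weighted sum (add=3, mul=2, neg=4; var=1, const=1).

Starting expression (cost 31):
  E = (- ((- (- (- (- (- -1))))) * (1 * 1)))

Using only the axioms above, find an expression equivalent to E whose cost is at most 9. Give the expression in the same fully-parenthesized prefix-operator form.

(- (- -1))   [cost 9]

(1) (- (- (- -1)))  =[neg_neg →]=  (- -1)    ⊢ (- ((- (- (- -1))) * (1 * 1)))
(2) (- (- -1))  =[neg_neg →]=  -1    ⊢ (- ((- -1) * (1 * 1)))
(3) (1 * 1)  =[mul_one →]=  1    ⊢ (- ((- -1) * 1))
(4) ((- -1) * 1)  =[mul_one →]=  (- -1)    ⊢ cost 9, within 9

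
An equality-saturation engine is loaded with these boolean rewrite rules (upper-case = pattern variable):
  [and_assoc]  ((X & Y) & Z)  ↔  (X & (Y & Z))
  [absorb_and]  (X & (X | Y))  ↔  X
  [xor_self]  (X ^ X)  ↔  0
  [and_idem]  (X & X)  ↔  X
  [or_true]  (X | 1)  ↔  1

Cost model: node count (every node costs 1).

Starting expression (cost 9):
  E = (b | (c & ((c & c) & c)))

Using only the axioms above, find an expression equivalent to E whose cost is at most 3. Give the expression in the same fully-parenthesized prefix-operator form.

(1) (c & c)  =[and_idem →]=  c    ⊢ (b | (c & (c & c)))
(2) (c & c)  =[and_idem →]=  c    ⊢ (b | (c & c))
(3) (c & c)  =[and_idem →]=  c    ⊢ cost 3, within 3

(b | c)   [cost 3]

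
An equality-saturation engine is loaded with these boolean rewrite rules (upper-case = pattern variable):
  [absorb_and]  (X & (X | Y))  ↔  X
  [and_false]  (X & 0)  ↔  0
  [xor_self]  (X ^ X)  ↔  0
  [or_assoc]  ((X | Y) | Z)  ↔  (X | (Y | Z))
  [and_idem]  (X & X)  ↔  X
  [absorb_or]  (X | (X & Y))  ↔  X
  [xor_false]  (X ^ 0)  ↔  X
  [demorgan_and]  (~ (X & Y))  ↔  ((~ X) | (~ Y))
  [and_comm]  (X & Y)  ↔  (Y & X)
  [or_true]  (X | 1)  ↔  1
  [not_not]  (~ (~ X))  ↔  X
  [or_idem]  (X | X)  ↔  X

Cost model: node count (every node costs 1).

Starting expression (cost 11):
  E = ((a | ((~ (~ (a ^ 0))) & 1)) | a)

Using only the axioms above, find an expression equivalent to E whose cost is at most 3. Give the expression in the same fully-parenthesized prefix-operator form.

(a | a)   [cost 3]

(1) (a ^ 0)  =[xor_false →]=  a    ⊢ ((a | ((~ (~ a)) & 1)) | a)
(2) (~ (~ a))  =[not_not →]=  a    ⊢ ((a | (a & 1)) | a)
(3) (a | (a & 1))  =[absorb_or →]=  a    ⊢ cost 3, within 3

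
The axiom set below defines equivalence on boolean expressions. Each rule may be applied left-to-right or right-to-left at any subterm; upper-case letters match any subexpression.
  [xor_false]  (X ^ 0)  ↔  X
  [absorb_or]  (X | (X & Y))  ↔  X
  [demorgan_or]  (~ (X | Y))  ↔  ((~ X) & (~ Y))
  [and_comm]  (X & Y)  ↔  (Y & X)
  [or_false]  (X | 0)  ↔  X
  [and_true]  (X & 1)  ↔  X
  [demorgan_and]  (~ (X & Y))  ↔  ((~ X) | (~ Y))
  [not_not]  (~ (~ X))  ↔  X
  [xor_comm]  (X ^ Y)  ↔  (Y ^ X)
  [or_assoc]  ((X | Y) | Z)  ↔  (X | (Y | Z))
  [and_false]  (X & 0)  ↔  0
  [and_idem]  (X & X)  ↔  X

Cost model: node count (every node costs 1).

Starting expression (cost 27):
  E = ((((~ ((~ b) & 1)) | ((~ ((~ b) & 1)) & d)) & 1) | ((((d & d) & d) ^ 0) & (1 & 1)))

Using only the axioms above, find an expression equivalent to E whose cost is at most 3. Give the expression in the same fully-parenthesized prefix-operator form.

step 1: absorb_or (→) rewrites ((~ ((~ b) & 1)) | ((~ ((~ b) & 1)) & d)) into (~ ((~ b) & 1)), now (((~ ((~ b) & 1)) & 1) | ((((d & d) & d) ^ 0) & (1 & 1)))
step 2: and_true (→) rewrites ((~ b) & 1) into (~ b), now (((~ (~ b)) & 1) | ((((d & d) & d) ^ 0) & (1 & 1)))
step 3: and_idem (→) rewrites (1 & 1) into 1, now (((~ (~ b)) & 1) | ((((d & d) & d) ^ 0) & 1))
step 4: and_idem (→) rewrites (d & d) into d, now (((~ (~ b)) & 1) | (((d & d) ^ 0) & 1))
step 5: xor_false (→) rewrites ((d & d) ^ 0) into (d & d), now (((~ (~ b)) & 1) | ((d & d) & 1))
step 6: not_not (→) rewrites (~ (~ b)) into b, now ((b & 1) | ((d & d) & 1))
step 7: and_idem (→) rewrites (d & d) into d, now ((b & 1) | (d & 1))
step 8: and_true (→) rewrites (d & 1) into d, now ((b & 1) | d)
step 9: and_true (→) rewrites (b & 1) into b, reaching cost 3 (bound 3)

(b | d)   [cost 3]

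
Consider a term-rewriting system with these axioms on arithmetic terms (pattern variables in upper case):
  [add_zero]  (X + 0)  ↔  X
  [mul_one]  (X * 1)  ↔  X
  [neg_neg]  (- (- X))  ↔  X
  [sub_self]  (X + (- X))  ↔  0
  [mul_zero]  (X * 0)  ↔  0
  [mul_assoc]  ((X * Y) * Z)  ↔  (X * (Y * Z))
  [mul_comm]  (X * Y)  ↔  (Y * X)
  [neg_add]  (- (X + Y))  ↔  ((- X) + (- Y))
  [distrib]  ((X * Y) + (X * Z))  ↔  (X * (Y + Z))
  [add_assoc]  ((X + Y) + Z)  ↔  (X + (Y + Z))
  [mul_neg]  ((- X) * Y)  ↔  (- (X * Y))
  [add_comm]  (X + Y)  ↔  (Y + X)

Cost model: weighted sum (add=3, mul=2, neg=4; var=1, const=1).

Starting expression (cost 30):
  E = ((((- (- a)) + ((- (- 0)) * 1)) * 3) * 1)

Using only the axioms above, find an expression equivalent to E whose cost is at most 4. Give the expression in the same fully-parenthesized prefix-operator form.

(a * 3)   [cost 4]

(1) ((((- (- a)) + ((- (- 0)) * 1)) * 3) * 1)  =[mul_one →]=  (((- (- a)) + ((- (- 0)) * 1)) * 3)
(2) (- (- a))  =[neg_neg →]=  a    ⊢ ((a + ((- (- 0)) * 1)) * 3)
(3) (- (- 0))  =[neg_neg →]=  0    ⊢ ((a + (0 * 1)) * 3)
(4) (0 * 1)  =[mul_one →]=  0    ⊢ ((a + 0) * 3)
(5) (a + 0)  =[add_zero →]=  a    ⊢ cost 4, within 4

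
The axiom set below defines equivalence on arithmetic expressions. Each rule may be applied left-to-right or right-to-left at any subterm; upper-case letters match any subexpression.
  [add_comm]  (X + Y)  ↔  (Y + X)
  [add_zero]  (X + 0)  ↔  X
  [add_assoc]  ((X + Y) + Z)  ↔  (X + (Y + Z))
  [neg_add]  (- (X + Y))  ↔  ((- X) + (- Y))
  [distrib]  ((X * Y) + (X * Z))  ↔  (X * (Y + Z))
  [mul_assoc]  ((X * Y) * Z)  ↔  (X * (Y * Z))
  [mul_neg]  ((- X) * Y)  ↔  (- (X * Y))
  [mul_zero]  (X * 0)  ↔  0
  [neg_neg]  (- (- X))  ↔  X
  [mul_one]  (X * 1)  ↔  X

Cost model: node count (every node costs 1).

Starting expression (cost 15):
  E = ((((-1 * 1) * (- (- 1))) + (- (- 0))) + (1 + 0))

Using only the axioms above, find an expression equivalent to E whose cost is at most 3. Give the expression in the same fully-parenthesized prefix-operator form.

(-1 + 1)   [cost 3]

(1) (- (- 1))  =[neg_neg →]=  1    ⊢ ((((-1 * 1) * 1) + (- (- 0))) + (1 + 0))
(2) ((-1 * 1) * 1)  =[mul_one →]=  (-1 * 1)    ⊢ (((-1 * 1) + (- (- 0))) + (1 + 0))
(3) (- (- 0))  =[neg_neg →]=  0    ⊢ (((-1 * 1) + 0) + (1 + 0))
(4) (1 + 0)  =[add_zero →]=  1    ⊢ (((-1 * 1) + 0) + 1)
(5) (-1 * 1)  =[mul_one →]=  -1    ⊢ ((-1 + 0) + 1)
(6) (-1 + 0)  =[add_zero →]=  -1    ⊢ cost 3, within 3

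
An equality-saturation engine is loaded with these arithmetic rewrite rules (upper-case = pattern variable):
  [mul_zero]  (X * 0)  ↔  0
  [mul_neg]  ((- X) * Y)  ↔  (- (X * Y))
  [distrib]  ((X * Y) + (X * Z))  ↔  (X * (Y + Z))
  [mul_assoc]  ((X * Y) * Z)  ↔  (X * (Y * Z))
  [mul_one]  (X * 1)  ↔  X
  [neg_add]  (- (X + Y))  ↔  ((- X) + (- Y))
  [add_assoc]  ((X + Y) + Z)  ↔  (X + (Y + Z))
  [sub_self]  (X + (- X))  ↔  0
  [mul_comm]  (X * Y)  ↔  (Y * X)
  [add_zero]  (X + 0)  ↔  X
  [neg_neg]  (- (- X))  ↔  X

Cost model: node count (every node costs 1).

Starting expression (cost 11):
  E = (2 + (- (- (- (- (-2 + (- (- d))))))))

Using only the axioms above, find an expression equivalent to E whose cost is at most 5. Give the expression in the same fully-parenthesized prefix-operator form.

1. [neg_neg →] (- (- (- (- (-2 + (- (- d)))))))  →  (- (- (-2 + (- (- d)))));  E = (2 + (- (- (-2 + (- (- d))))))
2. [neg_neg →] (- (- d))  →  d;  E = (2 + (- (- (-2 + d))))
3. [neg_neg →] (- (- (-2 + d)))  →  (-2 + d);  cost 5 ≤ 5, done

(2 + (-2 + d))   [cost 5]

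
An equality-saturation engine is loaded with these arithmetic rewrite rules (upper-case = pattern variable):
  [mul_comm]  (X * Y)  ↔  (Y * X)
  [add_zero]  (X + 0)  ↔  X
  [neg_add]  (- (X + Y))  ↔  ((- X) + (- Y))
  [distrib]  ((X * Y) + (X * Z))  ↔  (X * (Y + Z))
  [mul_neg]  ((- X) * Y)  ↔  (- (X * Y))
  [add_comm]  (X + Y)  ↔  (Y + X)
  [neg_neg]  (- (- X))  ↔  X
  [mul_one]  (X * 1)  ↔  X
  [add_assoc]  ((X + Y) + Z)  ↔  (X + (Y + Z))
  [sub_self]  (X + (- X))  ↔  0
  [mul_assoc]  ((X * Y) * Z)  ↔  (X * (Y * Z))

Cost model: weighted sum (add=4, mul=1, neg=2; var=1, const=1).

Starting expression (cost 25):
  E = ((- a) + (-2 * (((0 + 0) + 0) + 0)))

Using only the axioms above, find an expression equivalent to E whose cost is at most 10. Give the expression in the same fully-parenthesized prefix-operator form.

((- a) + (-2 * 0))   [cost 10]

(1) ((0 + 0) + 0)  =[add_zero →]=  (0 + 0)    ⊢ ((- a) + (-2 * ((0 + 0) + 0)))
(2) (0 + 0)  =[add_zero →]=  0    ⊢ ((- a) + (-2 * (0 + 0)))
(3) (0 + 0)  =[add_zero →]=  0    ⊢ cost 10, within 10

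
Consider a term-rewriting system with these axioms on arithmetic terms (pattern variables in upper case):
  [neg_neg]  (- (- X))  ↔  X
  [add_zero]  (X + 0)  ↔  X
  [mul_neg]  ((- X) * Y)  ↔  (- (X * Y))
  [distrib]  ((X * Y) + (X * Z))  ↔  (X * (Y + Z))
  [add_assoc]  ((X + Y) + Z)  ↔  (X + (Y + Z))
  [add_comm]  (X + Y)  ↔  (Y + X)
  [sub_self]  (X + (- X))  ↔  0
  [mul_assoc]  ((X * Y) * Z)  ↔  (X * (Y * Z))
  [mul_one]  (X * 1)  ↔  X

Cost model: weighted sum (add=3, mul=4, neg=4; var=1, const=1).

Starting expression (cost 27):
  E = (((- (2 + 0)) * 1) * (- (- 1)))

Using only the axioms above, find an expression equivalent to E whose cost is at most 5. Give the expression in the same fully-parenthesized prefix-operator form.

(- 2)   [cost 5]

1. [mul_one →] ((- (2 + 0)) * 1)  →  (- (2 + 0));  E = ((- (2 + 0)) * (- (- 1)))
2. [add_zero →] (2 + 0)  →  2;  E = ((- 2) * (- (- 1)))
3. [neg_neg →] (- (- 1))  →  1;  E = ((- 2) * 1)
4. [mul_one →] ((- 2) * 1)  →  (- 2);  cost 5 ≤ 5, done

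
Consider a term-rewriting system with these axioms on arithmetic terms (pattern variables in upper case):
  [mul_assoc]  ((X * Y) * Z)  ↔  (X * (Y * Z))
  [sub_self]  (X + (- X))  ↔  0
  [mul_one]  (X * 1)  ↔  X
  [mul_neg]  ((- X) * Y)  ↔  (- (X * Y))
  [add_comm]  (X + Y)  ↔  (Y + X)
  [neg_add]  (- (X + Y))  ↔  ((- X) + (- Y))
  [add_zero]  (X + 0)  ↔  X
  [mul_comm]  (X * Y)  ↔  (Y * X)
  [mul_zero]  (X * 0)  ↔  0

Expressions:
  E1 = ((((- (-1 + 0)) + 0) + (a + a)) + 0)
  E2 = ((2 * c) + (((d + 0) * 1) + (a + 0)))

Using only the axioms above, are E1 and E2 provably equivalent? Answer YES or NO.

NO

Every axiom is a valid identity, so a rewrite proof would force E1 and E2 to agree under every assignment.
At a=0, c=0, d=0: E1 = 1 but E2 = 0; they differ, so no derivation exists.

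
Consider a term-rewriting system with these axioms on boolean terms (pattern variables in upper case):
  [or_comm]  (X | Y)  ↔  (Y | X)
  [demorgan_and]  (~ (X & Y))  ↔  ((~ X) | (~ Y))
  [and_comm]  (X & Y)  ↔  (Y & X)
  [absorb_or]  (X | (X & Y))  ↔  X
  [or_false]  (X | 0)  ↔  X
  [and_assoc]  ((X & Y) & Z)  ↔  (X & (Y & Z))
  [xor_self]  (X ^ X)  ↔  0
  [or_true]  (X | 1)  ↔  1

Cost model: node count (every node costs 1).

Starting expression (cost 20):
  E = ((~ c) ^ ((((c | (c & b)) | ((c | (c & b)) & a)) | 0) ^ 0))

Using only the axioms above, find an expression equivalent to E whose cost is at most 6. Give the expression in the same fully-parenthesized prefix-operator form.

((~ c) ^ (c ^ 0))   [cost 6]

(1) ((c | (c & b)) | ((c | (c & b)) & a))  =[absorb_or →]=  (c | (c & b))    ⊢ ((~ c) ^ (((c | (c & b)) | 0) ^ 0))
(2) (c | (c & b))  =[absorb_or →]=  c    ⊢ ((~ c) ^ ((c | 0) ^ 0))
(3) (c | 0)  =[or_false →]=  c    ⊢ cost 6, within 6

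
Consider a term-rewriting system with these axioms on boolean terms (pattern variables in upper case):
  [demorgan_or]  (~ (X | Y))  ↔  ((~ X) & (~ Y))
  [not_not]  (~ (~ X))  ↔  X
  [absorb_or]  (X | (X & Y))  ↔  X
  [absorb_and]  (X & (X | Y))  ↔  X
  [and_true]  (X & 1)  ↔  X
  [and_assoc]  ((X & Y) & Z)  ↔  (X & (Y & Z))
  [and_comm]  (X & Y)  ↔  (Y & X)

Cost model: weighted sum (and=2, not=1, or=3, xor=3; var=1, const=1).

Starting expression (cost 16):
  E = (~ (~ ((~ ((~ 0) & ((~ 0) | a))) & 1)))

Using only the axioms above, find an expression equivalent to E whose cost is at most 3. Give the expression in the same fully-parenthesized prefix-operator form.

(~ (~ 0))   [cost 3]

step 1: and_true (→) rewrites ((~ ((~ 0) & ((~ 0) | a))) & 1) into (~ ((~ 0) & ((~ 0) | a))), now (~ (~ (~ ((~ 0) & ((~ 0) | a)))))
step 2: absorb_and (→) rewrites ((~ 0) & ((~ 0) | a)) into (~ 0), now (~ (~ (~ (~ 0))))
step 3: not_not (→) rewrites (~ (~ (~ 0))) into (~ 0), reaching cost 3 (bound 3)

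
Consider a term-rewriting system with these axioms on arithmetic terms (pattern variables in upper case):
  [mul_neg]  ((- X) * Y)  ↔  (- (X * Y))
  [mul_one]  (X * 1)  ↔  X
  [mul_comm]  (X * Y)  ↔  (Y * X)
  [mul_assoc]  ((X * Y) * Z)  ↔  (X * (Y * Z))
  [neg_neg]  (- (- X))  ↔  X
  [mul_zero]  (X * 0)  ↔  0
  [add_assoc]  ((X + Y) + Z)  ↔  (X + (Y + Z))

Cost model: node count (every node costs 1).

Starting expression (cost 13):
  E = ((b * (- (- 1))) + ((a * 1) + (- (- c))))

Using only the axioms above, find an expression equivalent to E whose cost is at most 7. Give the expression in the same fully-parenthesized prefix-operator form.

1. [mul_one →] (a * 1)  →  a;  E = ((b * (- (- 1))) + (a + (- (- c))))
2. [neg_neg →] (- (- 1))  →  1;  E = ((b * 1) + (a + (- (- c))))
3. [neg_neg →] (- (- c))  →  c;  cost 7 ≤ 7, done

((b * 1) + (a + c))   [cost 7]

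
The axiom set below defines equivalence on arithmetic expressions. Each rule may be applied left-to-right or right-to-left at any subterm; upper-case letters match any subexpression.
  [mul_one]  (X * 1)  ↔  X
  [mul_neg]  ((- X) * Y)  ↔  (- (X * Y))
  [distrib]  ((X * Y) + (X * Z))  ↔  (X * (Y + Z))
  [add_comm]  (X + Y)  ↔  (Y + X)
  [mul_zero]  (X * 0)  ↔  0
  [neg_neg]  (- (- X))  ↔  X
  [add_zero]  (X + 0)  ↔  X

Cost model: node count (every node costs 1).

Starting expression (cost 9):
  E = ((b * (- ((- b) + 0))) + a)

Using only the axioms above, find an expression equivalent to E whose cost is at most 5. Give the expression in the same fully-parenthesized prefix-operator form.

(a + (b * b))   [cost 5]

step 1: add_comm (→) rewrites ((b * (- ((- b) + 0))) + a) into (a + (b * (- ((- b) + 0))))
step 2: add_zero (→) rewrites ((- b) + 0) into (- b), now (a + (b * (- (- b))))
step 3: neg_neg (→) rewrites (- (- b)) into b, reaching cost 5 (bound 5)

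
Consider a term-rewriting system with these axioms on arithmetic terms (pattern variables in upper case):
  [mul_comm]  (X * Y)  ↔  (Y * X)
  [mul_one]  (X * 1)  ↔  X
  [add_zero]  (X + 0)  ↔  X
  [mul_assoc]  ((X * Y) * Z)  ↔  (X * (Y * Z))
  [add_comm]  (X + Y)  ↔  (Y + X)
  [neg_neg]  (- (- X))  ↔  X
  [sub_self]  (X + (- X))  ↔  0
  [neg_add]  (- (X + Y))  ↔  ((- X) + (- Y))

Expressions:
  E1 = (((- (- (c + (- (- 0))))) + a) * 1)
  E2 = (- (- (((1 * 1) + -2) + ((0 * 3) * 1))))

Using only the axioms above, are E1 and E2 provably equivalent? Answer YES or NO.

Every axiom is a valid identity, so a rewrite proof would force E1 and E2 to agree under every assignment.
At a=0, c=0: E1 = 0 but E2 = -1; they differ, so no derivation exists.

NO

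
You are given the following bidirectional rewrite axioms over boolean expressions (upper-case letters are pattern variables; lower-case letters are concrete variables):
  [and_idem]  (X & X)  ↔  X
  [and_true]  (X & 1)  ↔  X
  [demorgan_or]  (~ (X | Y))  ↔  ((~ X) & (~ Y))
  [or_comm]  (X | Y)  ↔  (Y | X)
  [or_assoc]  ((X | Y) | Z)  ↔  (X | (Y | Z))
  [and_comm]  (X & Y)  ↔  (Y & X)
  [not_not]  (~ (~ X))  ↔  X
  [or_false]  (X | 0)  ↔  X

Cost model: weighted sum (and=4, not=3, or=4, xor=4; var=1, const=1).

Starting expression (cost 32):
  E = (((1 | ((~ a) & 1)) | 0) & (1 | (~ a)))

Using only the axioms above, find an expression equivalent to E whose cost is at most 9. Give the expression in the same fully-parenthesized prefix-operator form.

step 1: and_true (→) rewrites ((~ a) & 1) into (~ a), now (((1 | (~ a)) | 0) & (1 | (~ a)))
step 2: or_false (→) rewrites ((1 | (~ a)) | 0) into (1 | (~ a)), now ((1 | (~ a)) & (1 | (~ a)))
step 3: and_idem (→) rewrites ((1 | (~ a)) & (1 | (~ a))) into (1 | (~ a)), reaching cost 9 (bound 9)

(1 | (~ a))   [cost 9]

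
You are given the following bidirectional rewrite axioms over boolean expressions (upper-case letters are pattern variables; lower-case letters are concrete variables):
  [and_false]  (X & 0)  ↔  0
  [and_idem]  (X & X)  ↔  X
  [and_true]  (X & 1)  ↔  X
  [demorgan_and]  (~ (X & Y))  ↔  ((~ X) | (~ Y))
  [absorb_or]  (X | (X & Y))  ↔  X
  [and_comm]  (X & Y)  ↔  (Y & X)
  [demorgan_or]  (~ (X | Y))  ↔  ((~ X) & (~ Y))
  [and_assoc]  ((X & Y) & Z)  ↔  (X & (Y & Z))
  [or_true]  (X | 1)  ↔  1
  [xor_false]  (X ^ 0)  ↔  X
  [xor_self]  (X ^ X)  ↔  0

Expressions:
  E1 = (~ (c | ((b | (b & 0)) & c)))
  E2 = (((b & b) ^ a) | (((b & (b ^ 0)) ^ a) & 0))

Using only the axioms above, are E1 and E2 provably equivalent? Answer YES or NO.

NO

Every axiom is a valid identity, so a rewrite proof would force E1 and E2 to agree under every assignment.
At a=0, b=0, c=0: E1 = 1 but E2 = 0; they differ, so no derivation exists.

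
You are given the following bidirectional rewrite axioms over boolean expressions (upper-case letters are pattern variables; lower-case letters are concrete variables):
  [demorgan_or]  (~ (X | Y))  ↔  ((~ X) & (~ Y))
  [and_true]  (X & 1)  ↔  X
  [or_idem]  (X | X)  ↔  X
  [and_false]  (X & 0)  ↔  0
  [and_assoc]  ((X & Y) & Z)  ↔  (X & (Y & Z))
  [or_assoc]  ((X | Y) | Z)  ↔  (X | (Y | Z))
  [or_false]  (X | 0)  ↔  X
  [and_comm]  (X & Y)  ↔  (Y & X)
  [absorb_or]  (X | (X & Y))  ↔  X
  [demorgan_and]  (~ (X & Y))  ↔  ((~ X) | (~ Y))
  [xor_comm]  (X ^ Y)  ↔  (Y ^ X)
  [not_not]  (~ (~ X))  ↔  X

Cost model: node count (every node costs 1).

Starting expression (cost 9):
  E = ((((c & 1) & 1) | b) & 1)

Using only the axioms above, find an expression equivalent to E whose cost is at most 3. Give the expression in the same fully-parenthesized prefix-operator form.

step 1: and_true (→) rewrites ((c & 1) & 1) into (c & 1), now (((c & 1) | b) & 1)
step 2: and_true (→) rewrites (((c & 1) | b) & 1) into ((c & 1) | b)
step 3: and_true (→) rewrites (c & 1) into c, reaching cost 3 (bound 3)

(c | b)   [cost 3]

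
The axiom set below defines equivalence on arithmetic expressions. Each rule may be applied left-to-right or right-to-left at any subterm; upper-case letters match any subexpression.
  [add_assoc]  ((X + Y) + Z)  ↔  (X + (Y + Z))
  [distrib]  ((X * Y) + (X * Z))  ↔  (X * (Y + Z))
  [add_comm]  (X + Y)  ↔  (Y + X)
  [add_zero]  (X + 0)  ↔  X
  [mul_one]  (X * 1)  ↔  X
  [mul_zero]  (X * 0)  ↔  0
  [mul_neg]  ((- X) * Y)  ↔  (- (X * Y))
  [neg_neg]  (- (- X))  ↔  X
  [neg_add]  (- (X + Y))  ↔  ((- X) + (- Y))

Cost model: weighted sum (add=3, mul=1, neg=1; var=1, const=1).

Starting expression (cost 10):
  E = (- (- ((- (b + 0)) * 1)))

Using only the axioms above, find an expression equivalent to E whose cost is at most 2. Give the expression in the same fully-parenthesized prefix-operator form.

(1) ((- (b + 0)) * 1)  =[mul_one →]=  (- (b + 0))    ⊢ (- (- (- (b + 0))))
(2) (b + 0)  =[add_zero →]=  b    ⊢ (- (- (- b)))
(3) (- (- b))  =[neg_neg →]=  b    ⊢ cost 2, within 2

(- b)   [cost 2]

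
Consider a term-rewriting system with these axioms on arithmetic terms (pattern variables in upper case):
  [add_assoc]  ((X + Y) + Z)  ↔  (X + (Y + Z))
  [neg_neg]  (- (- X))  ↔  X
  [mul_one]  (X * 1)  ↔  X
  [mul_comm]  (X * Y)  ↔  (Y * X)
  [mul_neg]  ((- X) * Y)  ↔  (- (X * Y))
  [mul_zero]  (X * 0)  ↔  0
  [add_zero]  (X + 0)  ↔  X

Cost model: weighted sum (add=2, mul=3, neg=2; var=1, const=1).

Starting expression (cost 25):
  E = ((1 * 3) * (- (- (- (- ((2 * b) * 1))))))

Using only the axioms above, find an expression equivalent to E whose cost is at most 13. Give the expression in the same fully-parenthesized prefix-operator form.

(1) (- (- (- (- ((2 * b) * 1)))))  =[neg_neg →]=  (- (- ((2 * b) * 1)))    ⊢ ((1 * 3) * (- (- ((2 * b) * 1))))
(2) ((2 * b) * 1)  =[mul_one →]=  (2 * b)    ⊢ ((1 * 3) * (- (- (2 * b))))
(3) (- (- (2 * b)))  =[neg_neg →]=  (2 * b)    ⊢ cost 13, within 13

((1 * 3) * (2 * b))   [cost 13]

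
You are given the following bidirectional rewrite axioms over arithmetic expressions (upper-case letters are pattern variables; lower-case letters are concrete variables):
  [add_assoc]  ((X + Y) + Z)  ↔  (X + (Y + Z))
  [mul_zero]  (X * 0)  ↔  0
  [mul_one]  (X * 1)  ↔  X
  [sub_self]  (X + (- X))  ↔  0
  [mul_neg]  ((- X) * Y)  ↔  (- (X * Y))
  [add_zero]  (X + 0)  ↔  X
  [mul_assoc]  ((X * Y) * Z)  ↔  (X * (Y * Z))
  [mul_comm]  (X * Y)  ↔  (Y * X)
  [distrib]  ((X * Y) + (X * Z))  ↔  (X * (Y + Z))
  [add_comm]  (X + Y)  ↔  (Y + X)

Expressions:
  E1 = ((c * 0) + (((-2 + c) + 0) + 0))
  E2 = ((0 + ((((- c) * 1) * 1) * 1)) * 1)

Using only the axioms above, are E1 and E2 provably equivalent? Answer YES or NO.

All listed rules preserve value, hence provable equivalence implies equal values everywhere; look for a separating assignment.
c=0 gives E1 ↦ -2, E2 ↦ 0; values differ ⇒ not provably equivalent.

NO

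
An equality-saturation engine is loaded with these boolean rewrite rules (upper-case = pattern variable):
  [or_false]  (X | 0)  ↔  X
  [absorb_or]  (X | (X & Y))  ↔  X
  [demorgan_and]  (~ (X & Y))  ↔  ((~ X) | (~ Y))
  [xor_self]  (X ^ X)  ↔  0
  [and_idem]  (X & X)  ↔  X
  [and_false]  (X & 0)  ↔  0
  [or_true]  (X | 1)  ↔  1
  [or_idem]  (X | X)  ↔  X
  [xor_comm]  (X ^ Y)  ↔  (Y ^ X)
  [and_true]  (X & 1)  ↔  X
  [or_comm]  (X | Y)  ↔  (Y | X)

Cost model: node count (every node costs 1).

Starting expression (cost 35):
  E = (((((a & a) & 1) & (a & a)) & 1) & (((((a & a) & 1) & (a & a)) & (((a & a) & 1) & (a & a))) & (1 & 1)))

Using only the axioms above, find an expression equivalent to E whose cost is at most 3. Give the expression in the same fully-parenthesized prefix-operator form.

(1) ((((a & a) & 1) & (a & a)) & (((a & a) & 1) & (a & a)))  =[and_idem →]=  (((a & a) & 1) & (a & a))    ⊢ (((((a & a) & 1) & (a & a)) & 1) & ((((a & a) & 1) & (a & a)) & (1 & 1)))
(2) (1 & 1)  =[and_idem →]=  1    ⊢ (((((a & a) & 1) & (a & a)) & 1) & ((((a & a) & 1) & (a & a)) & 1))
(3) (((((a & a) & 1) & (a & a)) & 1) & ((((a & a) & 1) & (a & a)) & 1))  =[and_idem →]=  ((((a & a) & 1) & (a & a)) & 1)
(4) ((a & a) & 1)  =[and_true →]=  (a & a)    ⊢ (((a & a) & (a & a)) & 1)
(5) (((a & a) & (a & a)) & 1)  =[and_true →]=  ((a & a) & (a & a))
(6) ((a & a) & (a & a))  =[and_idem →]=  (a & a)    ⊢ cost 3, within 3

(a & a)   [cost 3]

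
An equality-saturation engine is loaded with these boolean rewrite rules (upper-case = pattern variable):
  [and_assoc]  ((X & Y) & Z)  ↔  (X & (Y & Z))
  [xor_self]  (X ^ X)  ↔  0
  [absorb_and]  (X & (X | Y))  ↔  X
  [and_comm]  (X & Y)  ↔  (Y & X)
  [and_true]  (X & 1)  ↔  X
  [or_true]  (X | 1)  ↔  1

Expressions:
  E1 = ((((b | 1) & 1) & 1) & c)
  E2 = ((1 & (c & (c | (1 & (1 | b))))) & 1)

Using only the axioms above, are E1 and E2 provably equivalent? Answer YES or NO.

step 1: and_true (→) rewrites ((b | 1) & 1) into (b | 1), now (((b | 1) & 1) & c)
step 2: and_true (→) rewrites ((b | 1) & 1) into (b | 1), now ((b | 1) & c)
step 3: and_comm (→) rewrites ((b | 1) & c) into (c & (b | 1))
step 4: or_true (→) rewrites (b | 1) into 1, now (c & 1)
step 5: and_comm (→) rewrites (c & 1) into (1 & c)
step 6: and_true (←) rewrites c into (c & 1), now (1 & (c & 1))
step 7: and_true (←) rewrites (c & 1) into ((c & 1) & 1), now (1 & ((c & 1) & 1))
step 8: or_true (←) rewrites 1 into (c | 1), now (1 & ((c & (c | 1)) & 1))
step 9: and_assoc (←) rewrites (1 & ((c & (c | 1)) & 1)) into ((1 & (c & (c | 1))) & 1)
step 10: absorb_and (←) rewrites 1 into (1 & (1 | b)), which is E2

YES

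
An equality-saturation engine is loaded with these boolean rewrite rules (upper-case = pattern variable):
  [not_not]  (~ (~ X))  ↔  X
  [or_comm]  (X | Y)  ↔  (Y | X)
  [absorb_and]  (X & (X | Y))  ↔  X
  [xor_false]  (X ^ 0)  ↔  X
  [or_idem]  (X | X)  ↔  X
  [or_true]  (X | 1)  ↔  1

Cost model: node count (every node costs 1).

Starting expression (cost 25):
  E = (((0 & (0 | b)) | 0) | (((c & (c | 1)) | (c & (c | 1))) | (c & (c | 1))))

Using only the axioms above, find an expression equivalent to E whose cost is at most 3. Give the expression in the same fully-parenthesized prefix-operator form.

1. [or_idem →] ((c & (c | 1)) | (c & (c | 1)))  →  (c & (c | 1));  E = (((0 & (0 | b)) | 0) | ((c & (c | 1)) | (c & (c | 1))))
2. [absorb_and →] (0 & (0 | b))  →  0;  E = ((0 | 0) | ((c & (c | 1)) | (c & (c | 1))))
3. [or_idem →] ((c & (c | 1)) | (c & (c | 1)))  →  (c & (c | 1));  E = ((0 | 0) | (c & (c | 1)))
4. [or_idem →] (0 | 0)  →  0;  E = (0 | (c & (c | 1)))
5. [absorb_and →] (c & (c | 1))  →  c;  cost 3 ≤ 3, done

(0 | c)   [cost 3]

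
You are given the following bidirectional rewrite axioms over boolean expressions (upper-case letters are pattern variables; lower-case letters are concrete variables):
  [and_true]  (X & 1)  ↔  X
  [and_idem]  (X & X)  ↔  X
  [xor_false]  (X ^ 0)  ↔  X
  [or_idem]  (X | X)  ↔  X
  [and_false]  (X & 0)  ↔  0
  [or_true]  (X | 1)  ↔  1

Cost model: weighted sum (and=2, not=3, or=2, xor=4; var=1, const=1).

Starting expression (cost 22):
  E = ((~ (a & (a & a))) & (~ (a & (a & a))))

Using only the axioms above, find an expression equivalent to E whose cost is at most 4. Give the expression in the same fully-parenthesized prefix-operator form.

step 1: and_idem (→) rewrites ((~ (a & (a & a))) & (~ (a & (a & a)))) into (~ (a & (a & a)))
step 2: and_idem (→) rewrites (a & a) into a, now (~ (a & a))
step 3: and_idem (→) rewrites (a & a) into a, reaching cost 4 (bound 4)

(~ a)   [cost 4]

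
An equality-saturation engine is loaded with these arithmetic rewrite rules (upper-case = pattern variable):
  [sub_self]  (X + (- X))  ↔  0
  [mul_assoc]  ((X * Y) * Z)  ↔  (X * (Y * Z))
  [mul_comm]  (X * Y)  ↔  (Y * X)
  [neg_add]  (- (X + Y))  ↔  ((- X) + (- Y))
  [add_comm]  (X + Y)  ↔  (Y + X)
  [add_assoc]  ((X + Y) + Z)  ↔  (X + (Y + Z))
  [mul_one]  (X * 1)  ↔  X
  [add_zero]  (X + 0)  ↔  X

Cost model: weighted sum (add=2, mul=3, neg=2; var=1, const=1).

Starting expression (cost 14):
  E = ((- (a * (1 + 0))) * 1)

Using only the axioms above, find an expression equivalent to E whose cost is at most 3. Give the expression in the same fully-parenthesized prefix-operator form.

(- a)   [cost 3]

(1) (1 + 0)  =[add_zero →]=  1    ⊢ ((- (a * 1)) * 1)
(2) ((- (a * 1)) * 1)  =[mul_one →]=  (- (a * 1))
(3) (a * 1)  =[mul_one →]=  a    ⊢ cost 3, within 3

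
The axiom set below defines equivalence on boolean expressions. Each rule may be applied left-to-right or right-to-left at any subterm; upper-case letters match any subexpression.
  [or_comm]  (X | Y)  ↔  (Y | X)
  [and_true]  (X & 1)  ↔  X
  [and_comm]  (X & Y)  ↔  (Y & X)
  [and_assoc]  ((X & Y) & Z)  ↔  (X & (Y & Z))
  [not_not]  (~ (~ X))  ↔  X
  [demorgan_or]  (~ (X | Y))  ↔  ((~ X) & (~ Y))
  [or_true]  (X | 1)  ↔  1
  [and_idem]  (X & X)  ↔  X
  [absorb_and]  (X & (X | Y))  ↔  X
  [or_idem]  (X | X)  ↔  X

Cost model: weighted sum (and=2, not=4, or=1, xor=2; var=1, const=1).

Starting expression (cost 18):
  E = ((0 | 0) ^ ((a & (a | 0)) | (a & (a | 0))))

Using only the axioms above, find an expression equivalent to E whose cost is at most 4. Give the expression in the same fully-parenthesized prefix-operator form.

(1) ((a & (a | 0)) | (a & (a | 0)))  =[or_idem →]=  (a & (a | 0))    ⊢ ((0 | 0) ^ (a & (a | 0)))
(2) (0 | 0)  =[or_idem →]=  0    ⊢ (0 ^ (a & (a | 0)))
(3) (a & (a | 0))  =[absorb_and →]=  a    ⊢ cost 4, within 4

(0 ^ a)   [cost 4]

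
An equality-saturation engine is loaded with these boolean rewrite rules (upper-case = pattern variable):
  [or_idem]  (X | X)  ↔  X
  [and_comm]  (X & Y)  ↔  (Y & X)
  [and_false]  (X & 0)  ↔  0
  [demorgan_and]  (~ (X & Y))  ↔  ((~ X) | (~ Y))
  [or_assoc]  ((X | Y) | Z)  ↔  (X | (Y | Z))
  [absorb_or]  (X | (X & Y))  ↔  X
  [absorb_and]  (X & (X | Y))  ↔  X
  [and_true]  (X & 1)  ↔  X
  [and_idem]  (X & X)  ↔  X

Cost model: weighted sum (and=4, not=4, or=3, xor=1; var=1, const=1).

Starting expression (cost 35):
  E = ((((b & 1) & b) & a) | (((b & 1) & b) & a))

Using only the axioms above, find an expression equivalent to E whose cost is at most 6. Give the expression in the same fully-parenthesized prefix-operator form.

1. [or_idem →] ((((b & 1) & b) & a) | (((b & 1) & b) & a))  →  (((b & 1) & b) & a)
2. [and_true →] (b & 1)  →  b;  E = ((b & b) & a)
3. [and_idem →] (b & b)  →  b;  cost 6 ≤ 6, done

(b & a)   [cost 6]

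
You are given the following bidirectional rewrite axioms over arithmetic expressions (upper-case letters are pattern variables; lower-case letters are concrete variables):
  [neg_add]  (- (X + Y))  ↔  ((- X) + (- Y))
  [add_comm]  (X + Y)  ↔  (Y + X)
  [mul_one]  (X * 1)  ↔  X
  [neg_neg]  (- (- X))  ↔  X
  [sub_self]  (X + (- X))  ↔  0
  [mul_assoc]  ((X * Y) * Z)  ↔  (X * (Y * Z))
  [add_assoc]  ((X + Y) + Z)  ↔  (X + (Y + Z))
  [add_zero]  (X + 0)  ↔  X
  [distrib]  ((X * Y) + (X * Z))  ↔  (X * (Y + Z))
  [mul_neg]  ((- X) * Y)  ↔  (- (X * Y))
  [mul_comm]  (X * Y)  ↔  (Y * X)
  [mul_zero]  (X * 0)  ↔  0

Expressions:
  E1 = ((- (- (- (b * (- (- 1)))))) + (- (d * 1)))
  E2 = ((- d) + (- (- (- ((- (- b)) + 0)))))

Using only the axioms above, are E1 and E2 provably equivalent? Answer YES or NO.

(1) (- (- 1))  =[neg_neg →]=  1    ⊢ ((- (- (- (b * 1)))) + (- (d * 1)))
(2) (b * 1)  =[mul_one →]=  b    ⊢ ((- (- (- b))) + (- (d * 1)))
(3) (- (- b))  =[neg_neg →]=  b    ⊢ ((- b) + (- (d * 1)))
(4) (d * 1)  =[mul_one →]=  d    ⊢ ((- b) + (- d))
(5) ((- b) + (- d))  =[add_comm →]=  ((- d) + (- b))
(6) (- b)  =[neg_neg ←]=  (- (- (- b)))    ⊢ ((- d) + (- (- (- b))))
(7) (- (- b))  =[add_zero ←]=  ((- (- b)) + 0)    ⊢ ((- d) + (- ((- (- b)) + 0)))
(8) ((- (- b)) + 0)  =[neg_neg ←]=  (- (- ((- (- b)) + 0)))    ⊢ E2

YES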